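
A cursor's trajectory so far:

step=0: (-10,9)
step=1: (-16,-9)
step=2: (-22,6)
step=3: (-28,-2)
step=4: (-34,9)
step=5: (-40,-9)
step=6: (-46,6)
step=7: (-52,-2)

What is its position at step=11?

(-76,-2)

The first coordinate changes by -6 each step, so at step 11 it is -10 + 11·(-6) = -76.
The second coordinate repeats the cycle [9, -9, 6, -2] with period 4; step 11 mod 4 = 3, giving -2.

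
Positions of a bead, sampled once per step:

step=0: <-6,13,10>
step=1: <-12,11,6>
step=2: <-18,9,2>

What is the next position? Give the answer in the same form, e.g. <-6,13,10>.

<-24,7,-2>

Constant displacement of <-6,-2,-4> per step.
step 3: <-18,9,2> + <-6,-2,-4> → <-24,7,-2>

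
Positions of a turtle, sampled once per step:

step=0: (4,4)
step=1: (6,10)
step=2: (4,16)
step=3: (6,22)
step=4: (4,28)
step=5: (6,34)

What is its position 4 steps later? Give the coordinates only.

(6,58)

First: cycles through 4, 6 every 2 steps. Step 9 lands at position 1 of the cycle → 6.
Second: linear, +6 per step → 58 at step 9.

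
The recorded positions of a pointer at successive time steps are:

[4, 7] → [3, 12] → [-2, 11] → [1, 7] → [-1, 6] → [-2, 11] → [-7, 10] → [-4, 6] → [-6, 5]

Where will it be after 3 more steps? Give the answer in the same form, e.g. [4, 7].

[-9, 5]

Step-to-step displacements: [-1, +5], [-5, -1], [+3, -4], [-2, -1], [-1, +5], [-5, -1], [+3, -4], [-2, -1] — a repeating cycle of length 4.
step 9: apply [-1, +5] → [-7, 10]
step 10: apply [-5, -1] → [-12, 9]
step 11: apply [+3, -4] → [-9, 5]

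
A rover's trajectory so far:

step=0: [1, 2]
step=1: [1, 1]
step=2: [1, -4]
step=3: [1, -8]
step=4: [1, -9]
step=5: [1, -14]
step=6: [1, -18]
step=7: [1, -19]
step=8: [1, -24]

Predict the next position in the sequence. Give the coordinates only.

The moves between consecutive positions are [+0, -1], [+0, -5], [+0, -4], [+0, -1], [+0, -5], [+0, -4], [+0, -1], [+0, -5]; they repeat the 3-cycle [[+0, -1], [+0, -5], [+0, -4]].
step 9: apply [+0, -4] → [1, -28]

[1, -28]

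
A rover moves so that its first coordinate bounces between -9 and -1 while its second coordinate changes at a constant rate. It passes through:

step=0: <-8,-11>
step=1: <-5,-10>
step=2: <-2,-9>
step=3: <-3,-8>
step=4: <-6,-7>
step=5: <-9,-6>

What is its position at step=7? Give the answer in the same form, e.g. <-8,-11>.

<-3,-4>

The first coordinate travels 3 per step and bounces off the walls at -9 and -1.
  step 6: -9 → -6
  step 7: -6 → -3
The second coordinate changes by +1 each step: at step 7 it is -4.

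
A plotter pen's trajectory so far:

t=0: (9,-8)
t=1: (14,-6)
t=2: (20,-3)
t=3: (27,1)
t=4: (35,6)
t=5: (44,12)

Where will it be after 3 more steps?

(77,36)

Taking differences between consecutive positions: (+5,+2), (+6,+3), (+7,+4), (+8,+5), (+9,+6). These grow by (+1,+1) each step.
step 6: (44,12) + (+10,+7) → (54,19)
step 7: (54,19) + (+11,+8) → (65,27)
step 8: (65,27) + (+12,+9) → (77,36)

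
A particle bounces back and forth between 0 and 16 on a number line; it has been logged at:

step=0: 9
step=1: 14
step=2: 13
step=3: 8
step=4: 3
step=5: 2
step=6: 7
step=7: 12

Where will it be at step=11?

The value reflects between 0 and 16, moving 5 per step.
  step 8: 12 → 15
  step 9: 15 → 10
  step 10: 10 → 5
  step 11: 5 → 0

0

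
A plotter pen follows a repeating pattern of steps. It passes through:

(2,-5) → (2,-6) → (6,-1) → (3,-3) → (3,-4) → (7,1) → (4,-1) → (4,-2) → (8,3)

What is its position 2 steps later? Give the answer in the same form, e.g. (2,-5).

Step-to-step displacements: (+0,-1), (+4,+5), (-3,-2), (+0,-1), (+4,+5), (-3,-2), (+0,-1), (+4,+5) — a repeating cycle of length 3.
step 9: apply (-3,-2) → (5,1)
step 10: apply (+0,-1) → (5,0)

(5,0)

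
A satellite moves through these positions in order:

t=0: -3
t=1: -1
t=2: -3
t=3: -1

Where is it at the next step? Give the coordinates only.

Consecutive displacements +2, -2, +2 scale by a factor of -1 each step.
step 4: -1 − 2 → -3

-3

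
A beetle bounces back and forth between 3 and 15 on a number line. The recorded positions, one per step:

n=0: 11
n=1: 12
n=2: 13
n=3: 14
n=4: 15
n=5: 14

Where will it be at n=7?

12

The value travels 1 per step and bounces off the walls at 3 and 15.
  step 6: 14 → 13
  step 7: 13 → 12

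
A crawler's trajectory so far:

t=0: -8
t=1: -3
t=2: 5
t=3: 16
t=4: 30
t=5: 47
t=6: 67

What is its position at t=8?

Successive displacements: +5, +8, +11, +14, +17, +20 — each changes by +3.
step 7: 67 + 23 → 90
step 8: 90 + 26 → 116

116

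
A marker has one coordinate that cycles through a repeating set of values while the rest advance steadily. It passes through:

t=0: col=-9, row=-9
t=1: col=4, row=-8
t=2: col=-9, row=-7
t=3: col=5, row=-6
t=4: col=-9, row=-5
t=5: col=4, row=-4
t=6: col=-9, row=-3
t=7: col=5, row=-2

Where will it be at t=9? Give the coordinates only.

col=4, row=0

The col coordinate repeats the cycle [-9, 4, -9, 5] with period 4; step 9 mod 4 = 1, giving 4.
The row coordinate changes by +1 each step, so at step 9 it is -9 + 9·(1) = 0.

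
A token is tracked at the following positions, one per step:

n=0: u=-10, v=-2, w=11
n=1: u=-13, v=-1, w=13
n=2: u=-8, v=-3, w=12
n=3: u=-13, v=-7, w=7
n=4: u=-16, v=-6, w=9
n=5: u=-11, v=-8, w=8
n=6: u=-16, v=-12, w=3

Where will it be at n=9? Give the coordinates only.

The moves between consecutive positions are (-3, +1, +2), (+5, -2, -1), (-5, -4, -5), (-3, +1, +2), (+5, -2, -1), (-5, -4, -5); they repeat the 3-cycle [(-3, +1, +2), (+5, -2, -1), (-5, -4, -5)].
step 7: apply (-3, +1, +2) → u=-19, v=-11, w=5
step 8: apply (+5, -2, -1) → u=-14, v=-13, w=4
step 9: apply (-5, -4, -5) → u=-19, v=-17, w=-1

u=-19, v=-17, w=-1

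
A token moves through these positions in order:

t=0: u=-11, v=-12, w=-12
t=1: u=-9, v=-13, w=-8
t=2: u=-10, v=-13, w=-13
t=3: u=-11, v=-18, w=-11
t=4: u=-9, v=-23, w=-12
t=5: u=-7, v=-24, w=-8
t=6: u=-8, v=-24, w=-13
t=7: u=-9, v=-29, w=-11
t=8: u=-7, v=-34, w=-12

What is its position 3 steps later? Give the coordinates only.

Differencing gives (+2,-1,+4), (-1,+0,-5), (-1,-5,+2), (+2,-5,-1), (+2,-1,+4), (-1,+0,-5), (-1,-5,+2), (+2,-5,-1). This is the pattern (+2,-1,+4), (-1,+0,-5), (-1,-5,+2), (+2,-5,-1) repeated.
step 9: apply (+2,-1,+4) → u=-5, v=-35, w=-8
step 10: apply (-1,+0,-5) → u=-6, v=-35, w=-13
step 11: apply (-1,-5,+2) → u=-7, v=-40, w=-11

u=-7, v=-40, w=-11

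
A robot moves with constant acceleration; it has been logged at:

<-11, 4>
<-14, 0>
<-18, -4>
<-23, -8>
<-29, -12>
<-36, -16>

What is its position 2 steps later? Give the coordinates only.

First differences are <-3, -4>, <-4, -4>, <-5, -4>, <-6, -4>, <-7, -4>; their common second difference is <-1, +0> (constant acceleration).
step 6: <-36, -16> + <-8, -4> → <-44, -20>
step 7: <-44, -20> + <-9, -4> → <-53, -24>

<-53, -24>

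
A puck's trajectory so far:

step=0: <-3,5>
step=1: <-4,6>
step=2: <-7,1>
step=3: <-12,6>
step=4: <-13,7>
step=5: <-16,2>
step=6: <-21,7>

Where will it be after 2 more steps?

Step-to-step displacements: <-1,+1>, <-3,-5>, <-5,+5>, <-1,+1>, <-3,-5>, <-5,+5> — a repeating cycle of length 3.
step 7: apply <-1,+1> → <-22,8>
step 8: apply <-3,-5> → <-25,3>

<-25,3>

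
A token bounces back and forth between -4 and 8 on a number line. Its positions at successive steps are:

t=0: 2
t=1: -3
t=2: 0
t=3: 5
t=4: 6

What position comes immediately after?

1

The value reflects between -4 and 8, moving 5 per step.
  step 5: 6 → 1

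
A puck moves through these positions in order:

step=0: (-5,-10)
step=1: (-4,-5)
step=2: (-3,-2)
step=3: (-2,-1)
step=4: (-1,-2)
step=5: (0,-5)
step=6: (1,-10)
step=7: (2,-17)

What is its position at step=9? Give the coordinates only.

(4,-37)

First differences are (+1,+5), (+1,+3), (+1,+1), (+1,-1), (+1,-3), (+1,-5), (+1,-7); their common second difference is (+0,-2) (constant acceleration).
step 8: (2,-17) + (+1,-9) → (3,-26)
step 9: (3,-26) + (+1,-11) → (4,-37)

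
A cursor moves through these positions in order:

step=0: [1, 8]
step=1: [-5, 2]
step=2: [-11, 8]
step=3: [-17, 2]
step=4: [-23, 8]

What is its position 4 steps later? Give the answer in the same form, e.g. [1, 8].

[-47, 8]

The first coordinate changes by -6 each step, so at step 8 it is 1 + 8·(-6) = -47.
The second coordinate repeats the cycle [8, 2] with period 2; step 8 mod 2 = 0, giving 8.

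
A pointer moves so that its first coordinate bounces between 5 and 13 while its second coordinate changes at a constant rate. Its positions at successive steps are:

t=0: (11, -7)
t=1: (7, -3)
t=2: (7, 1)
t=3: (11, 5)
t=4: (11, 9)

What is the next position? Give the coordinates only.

The first coordinate reflects between 5 and 13, moving 4 per step.
  step 5: 11 → 7
The second coordinate changes by +4 each step: at step 5 it is 13.

(7, 13)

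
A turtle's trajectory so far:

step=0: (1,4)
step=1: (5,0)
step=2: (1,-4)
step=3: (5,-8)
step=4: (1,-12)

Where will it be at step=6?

(1,-20)

First: cycles through 1, 5 every 2 steps. Step 6 lands at position 0 of the cycle → 1.
Second: linear, -4 per step → -20 at step 6.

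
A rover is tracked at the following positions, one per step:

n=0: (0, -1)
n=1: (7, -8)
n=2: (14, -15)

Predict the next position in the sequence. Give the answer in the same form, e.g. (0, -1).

Each step adds (+7, -7) to the position.
step 3: (14, -15) + (+7, -7) → (21, -22)

(21, -22)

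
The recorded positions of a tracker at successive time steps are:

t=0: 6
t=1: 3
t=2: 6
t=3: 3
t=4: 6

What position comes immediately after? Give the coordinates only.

3

The jumps are -3, +3, -3, +3 — a geometric progression with ratio -1.
step 5: 6 − 3 → 3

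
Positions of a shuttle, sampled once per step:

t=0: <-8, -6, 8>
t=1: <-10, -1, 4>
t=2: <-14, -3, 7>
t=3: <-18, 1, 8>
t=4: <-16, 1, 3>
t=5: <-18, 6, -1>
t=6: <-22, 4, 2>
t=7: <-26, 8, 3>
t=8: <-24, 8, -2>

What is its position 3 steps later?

<-34, 15, -2>

Differencing gives <-2, +5, -4>, <-4, -2, +3>, <-4, +4, +1>, <+2, +0, -5>, <-2, +5, -4>, <-4, -2, +3>, <-4, +4, +1>, <+2, +0, -5>. This is the pattern <-2, +5, -4>, <-4, -2, +3>, <-4, +4, +1>, <+2, +0, -5> repeated.
step 9: apply <-2, +5, -4> → <-26, 13, -6>
step 10: apply <-4, -2, +3> → <-30, 11, -3>
step 11: apply <-4, +4, +1> → <-34, 15, -2>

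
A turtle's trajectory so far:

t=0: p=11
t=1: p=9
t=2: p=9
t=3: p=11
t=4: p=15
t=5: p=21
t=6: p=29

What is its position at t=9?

p=65

First differences are -2, +0, +2, +4, +6, +8; their common second difference is +2 (constant acceleration).
step 7: 29 + 10 → p=39
step 8: 39 + 12 → p=51
step 9: 51 + 14 → p=65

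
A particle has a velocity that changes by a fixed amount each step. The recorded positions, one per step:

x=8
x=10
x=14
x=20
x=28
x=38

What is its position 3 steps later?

x=80

First differences are +2, +4, +6, +8, +10; their common second difference is +2 (constant acceleration).
step 6: 38 + 12 → x=50
step 7: 50 + 14 → x=64
step 8: 64 + 16 → x=80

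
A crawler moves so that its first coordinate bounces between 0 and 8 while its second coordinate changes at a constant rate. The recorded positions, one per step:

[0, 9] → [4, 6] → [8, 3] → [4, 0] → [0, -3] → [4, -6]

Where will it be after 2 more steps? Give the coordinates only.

The first coordinate travels 4 per step and bounces off the walls at 0 and 8.
  step 6: 4 → 8
  step 7: 8 → 4
The second coordinate changes by -3 each step: at step 7 it is -12.

[4, -12]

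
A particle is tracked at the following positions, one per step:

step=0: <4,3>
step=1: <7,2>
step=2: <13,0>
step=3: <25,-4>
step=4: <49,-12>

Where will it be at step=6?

Consecutive displacements <+3,-1>, <+6,-2>, <+12,-4>, <+24,-8> scale by a factor of 2 each step.
step 5: <49,-12> + <+48,-16> → <97,-28>
step 6: <97,-28> + <+96,-32> → <193,-60>

<193,-60>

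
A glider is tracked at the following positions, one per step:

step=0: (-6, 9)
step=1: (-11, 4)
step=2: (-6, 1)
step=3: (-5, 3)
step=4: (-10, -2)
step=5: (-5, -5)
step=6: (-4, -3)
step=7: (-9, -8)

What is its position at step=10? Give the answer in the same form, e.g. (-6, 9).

The moves between consecutive positions are (-5, -5), (+5, -3), (+1, +2), (-5, -5), (+5, -3), (+1, +2), (-5, -5); they repeat the 3-cycle [(-5, -5), (+5, -3), (+1, +2)].
step 8: apply (+5, -3) → (-4, -11)
step 9: apply (+1, +2) → (-3, -9)
step 10: apply (-5, -5) → (-8, -14)

(-8, -14)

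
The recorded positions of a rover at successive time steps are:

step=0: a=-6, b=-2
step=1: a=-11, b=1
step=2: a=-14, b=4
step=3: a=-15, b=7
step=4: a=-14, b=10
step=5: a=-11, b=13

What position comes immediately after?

a=-6, b=16

First differences are (-5, +3), (-3, +3), (-1, +3), (+1, +3), (+3, +3); their common second difference is (+2, +0) (constant acceleration).
step 6: a=-11, b=13 + (+5, +3) → a=-6, b=16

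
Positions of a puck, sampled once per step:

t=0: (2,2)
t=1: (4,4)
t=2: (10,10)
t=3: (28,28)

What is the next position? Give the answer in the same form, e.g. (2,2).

(82,82)

The jumps are (+2,+2), (+6,+6), (+18,+18) — a geometric progression with ratio 3.
step 4: (28,28) + (+54,+54) → (82,82)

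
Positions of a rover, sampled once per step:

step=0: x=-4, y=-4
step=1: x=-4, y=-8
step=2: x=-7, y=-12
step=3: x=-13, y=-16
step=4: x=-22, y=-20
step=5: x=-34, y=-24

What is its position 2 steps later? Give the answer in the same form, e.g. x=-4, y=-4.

Successive displacements: (+0, -4), (-3, -4), (-6, -4), (-9, -4), (-12, -4) — each changes by (-3, +0).
step 6: x=-34, y=-24 + (-15, -4) → x=-49, y=-28
step 7: x=-49, y=-28 + (-18, -4) → x=-67, y=-32

x=-67, y=-32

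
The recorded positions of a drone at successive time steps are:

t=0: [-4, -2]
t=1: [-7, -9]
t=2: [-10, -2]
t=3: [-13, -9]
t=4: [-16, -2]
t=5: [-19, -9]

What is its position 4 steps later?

The first coordinate changes by -3 each step, so at step 9 it is -4 + 9·(-3) = -31.
The second coordinate repeats the cycle [-2, -9] with period 2; step 9 mod 2 = 1, giving -9.

[-31, -9]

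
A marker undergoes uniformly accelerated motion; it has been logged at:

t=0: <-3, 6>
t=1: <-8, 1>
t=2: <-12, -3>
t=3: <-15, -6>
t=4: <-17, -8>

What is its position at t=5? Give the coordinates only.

<-18, -9>

Successive displacements: <-5, -5>, <-4, -4>, <-3, -3>, <-2, -2> — each changes by <+1, +1>.
step 5: <-17, -8> + <-1, -1> → <-18, -9>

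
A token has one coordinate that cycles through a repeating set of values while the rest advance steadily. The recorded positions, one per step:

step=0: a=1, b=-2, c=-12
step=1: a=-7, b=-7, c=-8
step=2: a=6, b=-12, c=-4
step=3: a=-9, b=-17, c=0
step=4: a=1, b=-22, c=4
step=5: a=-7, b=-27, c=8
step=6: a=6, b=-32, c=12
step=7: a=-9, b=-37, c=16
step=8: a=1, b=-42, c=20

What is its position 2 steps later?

The a coordinate repeats the cycle [1, -7, 6, -9] with period 4; step 10 mod 4 = 2, giving 6.
The b coordinate changes by -5 each step, so at step 10 it is -2 + 10·(-5) = -52.
The c coordinate changes by +4 each step, so at step 10 it is -12 + 10·(4) = 28.

a=6, b=-52, c=28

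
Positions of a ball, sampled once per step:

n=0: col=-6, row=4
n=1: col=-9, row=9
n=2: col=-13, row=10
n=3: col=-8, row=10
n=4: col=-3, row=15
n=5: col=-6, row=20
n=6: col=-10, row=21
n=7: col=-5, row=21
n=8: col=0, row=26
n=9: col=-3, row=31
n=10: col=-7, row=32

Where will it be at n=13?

col=0, row=42

Differencing gives (-3, +5), (-4, +1), (+5, +0), (+5, +5), (-3, +5), (-4, +1), (+5, +0), (+5, +5), (-3, +5), (-4, +1). This is the pattern (-3, +5), (-4, +1), (+5, +0), (+5, +5) repeated.
step 11: apply (+5, +0) → col=-2, row=32
step 12: apply (+5, +5) → col=3, row=37
step 13: apply (-3, +5) → col=0, row=42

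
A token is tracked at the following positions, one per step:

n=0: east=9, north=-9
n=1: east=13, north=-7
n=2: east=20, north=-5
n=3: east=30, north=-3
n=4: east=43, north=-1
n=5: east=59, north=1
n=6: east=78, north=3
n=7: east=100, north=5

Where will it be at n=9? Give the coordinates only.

east=153, north=9

First differences are (+4, +2), (+7, +2), (+10, +2), (+13, +2), (+16, +2), (+19, +2), (+22, +2); their common second difference is (+3, +0) (constant acceleration).
step 8: east=100, north=5 + (+25, +2) → east=125, north=7
step 9: east=125, north=7 + (+28, +2) → east=153, north=9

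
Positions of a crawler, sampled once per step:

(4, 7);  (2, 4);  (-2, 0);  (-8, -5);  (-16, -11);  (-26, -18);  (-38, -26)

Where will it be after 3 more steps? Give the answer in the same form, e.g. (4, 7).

First differences are (-2, -3), (-4, -4), (-6, -5), (-8, -6), (-10, -7), (-12, -8); their common second difference is (-2, -1) (constant acceleration).
step 7: (-38, -26) + (-14, -9) → (-52, -35)
step 8: (-52, -35) + (-16, -10) → (-68, -45)
step 9: (-68, -45) + (-18, -11) → (-86, -56)

(-86, -56)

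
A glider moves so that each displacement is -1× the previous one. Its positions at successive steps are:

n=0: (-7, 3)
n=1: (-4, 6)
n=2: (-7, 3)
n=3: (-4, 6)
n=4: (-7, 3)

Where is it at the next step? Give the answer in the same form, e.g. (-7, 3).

The jumps are (+3, +3), (-3, -3), (+3, +3), (-3, -3) — a geometric progression with ratio -1.
step 5: (-7, 3) + (+3, +3) → (-4, 6)

(-4, 6)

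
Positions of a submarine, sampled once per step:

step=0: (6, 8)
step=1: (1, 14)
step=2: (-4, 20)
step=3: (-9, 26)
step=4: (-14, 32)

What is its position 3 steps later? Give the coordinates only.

(-29, 50)

Constant displacement of (-5, +6) per step.
step 5: (-14, 32) + (-5, +6) → (-19, 38)
step 6: (-19, 38) + (-5, +6) → (-24, 44)
step 7: (-24, 44) + (-5, +6) → (-29, 50)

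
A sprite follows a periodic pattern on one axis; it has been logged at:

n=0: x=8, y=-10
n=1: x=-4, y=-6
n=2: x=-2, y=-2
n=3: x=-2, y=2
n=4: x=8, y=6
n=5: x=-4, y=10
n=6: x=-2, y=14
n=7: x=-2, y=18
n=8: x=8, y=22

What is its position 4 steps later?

x=8, y=38

X: cycles through 8, -4, -2, -2 every 4 steps. Step 12 lands at position 0 of the cycle → 8.
Y: linear, +4 per step → 38 at step 12.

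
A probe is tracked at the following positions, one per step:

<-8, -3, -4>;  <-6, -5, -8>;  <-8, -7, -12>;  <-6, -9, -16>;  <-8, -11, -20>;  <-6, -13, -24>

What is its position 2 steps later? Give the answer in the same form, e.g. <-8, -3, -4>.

First: cycles through -8, -6 every 2 steps. Step 7 lands at position 1 of the cycle → -6.
Second: linear, -2 per step → -17 at step 7.
Third: linear, -4 per step → -32 at step 7.

<-6, -17, -32>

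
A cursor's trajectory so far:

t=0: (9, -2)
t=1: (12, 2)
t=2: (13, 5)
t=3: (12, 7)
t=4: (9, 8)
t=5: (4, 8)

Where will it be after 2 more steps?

(-12, 5)

Successive displacements: (+3, +4), (+1, +3), (-1, +2), (-3, +1), (-5, +0) — each changes by (-2, -1).
step 6: (4, 8) + (-7, -1) → (-3, 7)
step 7: (-3, 7) + (-9, -2) → (-12, 5)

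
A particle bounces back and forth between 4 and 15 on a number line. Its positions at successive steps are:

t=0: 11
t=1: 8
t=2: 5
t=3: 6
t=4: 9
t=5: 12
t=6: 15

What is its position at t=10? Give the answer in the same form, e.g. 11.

5

The value reflects between 4 and 15, moving 3 per step.
  step 7: 15 → 12
  step 8: 12 → 9
  step 9: 9 → 6
  step 10: 6 → 5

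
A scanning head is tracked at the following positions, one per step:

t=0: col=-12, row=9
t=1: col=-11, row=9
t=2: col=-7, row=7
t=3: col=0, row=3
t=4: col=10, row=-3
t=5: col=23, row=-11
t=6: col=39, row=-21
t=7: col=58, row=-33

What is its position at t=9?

col=105, row=-63

First differences are (+1,+0), (+4,-2), (+7,-4), (+10,-6), (+13,-8), (+16,-10), (+19,-12); their common second difference is (+3,-2) (constant acceleration).
step 8: col=58, row=-33 + (+22,-14) → col=80, row=-47
step 9: col=80, row=-47 + (+25,-16) → col=105, row=-63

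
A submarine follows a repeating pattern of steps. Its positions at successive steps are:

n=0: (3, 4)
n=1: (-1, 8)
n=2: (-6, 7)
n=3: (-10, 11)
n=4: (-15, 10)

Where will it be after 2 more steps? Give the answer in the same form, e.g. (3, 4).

(-24, 13)

The moves between consecutive positions are (-4, +4), (-5, -1), (-4, +4), (-5, -1); they repeat the 2-cycle [(-4, +4), (-5, -1)].
step 5: apply (-4, +4) → (-19, 14)
step 6: apply (-5, -1) → (-24, 13)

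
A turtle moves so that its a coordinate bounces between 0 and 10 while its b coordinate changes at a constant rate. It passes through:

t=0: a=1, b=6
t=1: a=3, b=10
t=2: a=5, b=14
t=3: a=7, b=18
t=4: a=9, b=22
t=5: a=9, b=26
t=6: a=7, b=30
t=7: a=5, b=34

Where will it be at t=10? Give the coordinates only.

a=1, b=46

The a coordinate reflects between 0 and 10, moving 2 per step.
  step 8: 5 → 3
  step 9: 3 → 1
  step 10: 1 → 1
The b coordinate changes by +4 each step: at step 10 it is 46.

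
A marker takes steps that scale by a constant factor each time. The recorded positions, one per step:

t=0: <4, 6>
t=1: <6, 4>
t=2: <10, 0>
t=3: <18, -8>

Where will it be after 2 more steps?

Step-to-step displacements: <+2, -2>, <+4, -4>, <+8, -8>; each is 2× the previous.
step 4: <18, -8> + <+16, -16> → <34, -24>
step 5: <34, -24> + <+32, -32> → <66, -56>

<66, -56>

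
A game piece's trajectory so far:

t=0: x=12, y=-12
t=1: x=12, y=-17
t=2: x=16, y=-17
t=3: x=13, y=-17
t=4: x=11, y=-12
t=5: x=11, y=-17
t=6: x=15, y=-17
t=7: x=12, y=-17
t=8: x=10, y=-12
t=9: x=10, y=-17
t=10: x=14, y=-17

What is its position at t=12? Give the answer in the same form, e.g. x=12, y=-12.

Step-to-step displacements: (+0,-5), (+4,+0), (-3,+0), (-2,+5), (+0,-5), (+4,+0), (-3,+0), (-2,+5), (+0,-5), (+4,+0) — a repeating cycle of length 4.
step 11: apply (-3,+0) → x=11, y=-17
step 12: apply (-2,+5) → x=9, y=-12

x=9, y=-12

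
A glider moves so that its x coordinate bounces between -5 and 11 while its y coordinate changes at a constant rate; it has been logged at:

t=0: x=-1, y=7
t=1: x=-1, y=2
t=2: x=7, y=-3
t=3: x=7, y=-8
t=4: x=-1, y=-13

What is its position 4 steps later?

x=-1, y=-33

The x coordinate reflects between -5 and 11, moving 8 per step.
  step 5: -1 → -1
  step 6: -1 → 7
  step 7: 7 → 7
  step 8: 7 → -1
The y coordinate changes by -5 each step: at step 8 it is -33.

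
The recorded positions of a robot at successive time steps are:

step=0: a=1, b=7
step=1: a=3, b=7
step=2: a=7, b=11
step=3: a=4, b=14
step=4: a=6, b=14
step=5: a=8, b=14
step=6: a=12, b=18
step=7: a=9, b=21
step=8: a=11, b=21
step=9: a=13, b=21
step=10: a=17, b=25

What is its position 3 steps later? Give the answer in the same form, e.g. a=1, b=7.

Differencing gives (+2,+0), (+4,+4), (-3,+3), (+2,+0), (+2,+0), (+4,+4), (-3,+3), (+2,+0), (+2,+0), (+4,+4). This is the pattern (+2,+0), (+4,+4), (-3,+3), (+2,+0) repeated.
step 11: apply (-3,+3) → a=14, b=28
step 12: apply (+2,+0) → a=16, b=28
step 13: apply (+2,+0) → a=18, b=28

a=18, b=28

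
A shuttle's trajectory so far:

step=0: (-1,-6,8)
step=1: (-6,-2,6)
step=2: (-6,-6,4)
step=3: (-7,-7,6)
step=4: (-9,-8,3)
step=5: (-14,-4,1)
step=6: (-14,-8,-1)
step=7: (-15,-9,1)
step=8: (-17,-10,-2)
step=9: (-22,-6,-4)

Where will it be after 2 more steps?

(-23,-11,-4)

Differencing gives (-5,+4,-2), (+0,-4,-2), (-1,-1,+2), (-2,-1,-3), (-5,+4,-2), (+0,-4,-2), (-1,-1,+2), (-2,-1,-3), (-5,+4,-2). This is the pattern (-5,+4,-2), (+0,-4,-2), (-1,-1,+2), (-2,-1,-3) repeated.
step 10: apply (+0,-4,-2) → (-22,-10,-6)
step 11: apply (-1,-1,+2) → (-23,-11,-4)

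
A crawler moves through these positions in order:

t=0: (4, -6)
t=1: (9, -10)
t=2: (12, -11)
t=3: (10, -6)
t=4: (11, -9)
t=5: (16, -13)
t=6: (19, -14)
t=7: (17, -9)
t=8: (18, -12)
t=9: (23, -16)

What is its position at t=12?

Step-to-step displacements: (+5, -4), (+3, -1), (-2, +5), (+1, -3), (+5, -4), (+3, -1), (-2, +5), (+1, -3), (+5, -4) — a repeating cycle of length 4.
step 10: apply (+3, -1) → (26, -17)
step 11: apply (-2, +5) → (24, -12)
step 12: apply (+1, -3) → (25, -15)

(25, -15)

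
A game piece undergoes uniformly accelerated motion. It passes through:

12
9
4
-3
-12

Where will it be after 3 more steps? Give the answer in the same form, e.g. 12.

-51

Taking differences between consecutive positions: -3, -5, -7, -9. These grow by -2 each step.
step 5: -12 − 11 → -23
step 6: -23 − 13 → -36
step 7: -36 − 15 → -51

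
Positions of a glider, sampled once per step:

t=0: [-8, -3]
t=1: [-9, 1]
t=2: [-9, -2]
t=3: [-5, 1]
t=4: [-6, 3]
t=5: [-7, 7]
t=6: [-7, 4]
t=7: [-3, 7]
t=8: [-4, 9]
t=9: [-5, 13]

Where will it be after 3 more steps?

[-2, 15]

Differencing gives [-1, +4], [+0, -3], [+4, +3], [-1, +2], [-1, +4], [+0, -3], [+4, +3], [-1, +2], [-1, +4]. This is the pattern [-1, +4], [+0, -3], [+4, +3], [-1, +2] repeated.
step 10: apply [+0, -3] → [-5, 10]
step 11: apply [+4, +3] → [-1, 13]
step 12: apply [-1, +2] → [-2, 15]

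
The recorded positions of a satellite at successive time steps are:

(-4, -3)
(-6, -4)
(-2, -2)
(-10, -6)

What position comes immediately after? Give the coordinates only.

(6, 2)

Consecutive displacements (-2, -1), (+4, +2), (-8, -4) scale by a factor of -2 each step.
step 4: (-10, -6) + (+16, +8) → (6, 2)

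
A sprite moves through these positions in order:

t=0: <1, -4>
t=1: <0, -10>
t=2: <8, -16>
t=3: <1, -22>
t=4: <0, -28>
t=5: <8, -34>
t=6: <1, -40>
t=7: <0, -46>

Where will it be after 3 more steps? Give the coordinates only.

The first coordinate repeats the cycle [1, 0, 8] with period 3; step 10 mod 3 = 1, giving 0.
The second coordinate changes by -6 each step, so at step 10 it is -4 + 10·(-6) = -64.

<0, -64>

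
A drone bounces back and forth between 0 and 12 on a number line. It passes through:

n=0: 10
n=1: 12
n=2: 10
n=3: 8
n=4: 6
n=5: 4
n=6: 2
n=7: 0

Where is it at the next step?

2

The value travels 2 per step and bounces off the walls at 0 and 12.
  step 8: 0 → 2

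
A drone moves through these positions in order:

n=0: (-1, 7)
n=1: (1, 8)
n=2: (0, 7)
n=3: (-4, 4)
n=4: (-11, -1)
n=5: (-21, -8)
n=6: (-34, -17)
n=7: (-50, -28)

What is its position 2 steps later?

Taking differences between consecutive positions: (+2, +1), (-1, -1), (-4, -3), (-7, -5), (-10, -7), (-13, -9), (-16, -11). These grow by (-3, -2) each step.
step 8: (-50, -28) + (-19, -13) → (-69, -41)
step 9: (-69, -41) + (-22, -15) → (-91, -56)

(-91, -56)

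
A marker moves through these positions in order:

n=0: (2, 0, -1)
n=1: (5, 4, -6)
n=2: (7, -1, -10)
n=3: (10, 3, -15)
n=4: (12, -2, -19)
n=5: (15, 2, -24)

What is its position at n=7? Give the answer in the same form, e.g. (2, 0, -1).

The moves between consecutive positions are (+3, +4, -5), (+2, -5, -4), (+3, +4, -5), (+2, -5, -4), (+3, +4, -5); they repeat the 2-cycle [(+3, +4, -5), (+2, -5, -4)].
step 6: apply (+2, -5, -4) → (17, -3, -28)
step 7: apply (+3, +4, -5) → (20, 1, -33)

(20, 1, -33)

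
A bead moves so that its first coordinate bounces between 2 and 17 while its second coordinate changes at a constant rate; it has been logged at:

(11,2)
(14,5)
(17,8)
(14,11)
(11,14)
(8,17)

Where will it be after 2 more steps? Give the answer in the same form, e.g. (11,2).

The first coordinate travels 3 per step and bounces off the walls at 2 and 17.
  step 6: 8 → 5
  step 7: 5 → 2
The second coordinate changes by +3 each step: at step 7 it is 23.

(2,23)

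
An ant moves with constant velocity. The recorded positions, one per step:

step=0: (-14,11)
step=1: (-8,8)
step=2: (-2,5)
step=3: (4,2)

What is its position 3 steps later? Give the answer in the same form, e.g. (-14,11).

The position changes by (+6,-3) every step.
step 4: (4,2) + (+6,-3) → (10,-1)
step 5: (10,-1) + (+6,-3) → (16,-4)
step 6: (16,-4) + (+6,-3) → (22,-7)

(22,-7)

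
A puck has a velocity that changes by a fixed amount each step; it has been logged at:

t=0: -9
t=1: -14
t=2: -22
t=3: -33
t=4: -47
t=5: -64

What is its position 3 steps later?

First differences are -5, -8, -11, -14, -17; their common second difference is -3 (constant acceleration).
step 6: -64 − 20 → -84
step 7: -84 − 23 → -107
step 8: -107 − 26 → -133

-133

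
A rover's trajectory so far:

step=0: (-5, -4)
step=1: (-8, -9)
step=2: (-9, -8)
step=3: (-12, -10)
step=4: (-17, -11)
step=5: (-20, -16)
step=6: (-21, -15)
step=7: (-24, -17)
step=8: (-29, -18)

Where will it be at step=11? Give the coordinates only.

(-36, -24)

Differencing gives (-3, -5), (-1, +1), (-3, -2), (-5, -1), (-3, -5), (-1, +1), (-3, -2), (-5, -1). This is the pattern (-3, -5), (-1, +1), (-3, -2), (-5, -1) repeated.
step 9: apply (-3, -5) → (-32, -23)
step 10: apply (-1, +1) → (-33, -22)
step 11: apply (-3, -2) → (-36, -24)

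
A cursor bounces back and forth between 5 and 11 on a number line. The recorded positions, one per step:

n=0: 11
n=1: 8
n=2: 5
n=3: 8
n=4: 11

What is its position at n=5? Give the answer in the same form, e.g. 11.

8

The value travels 3 per step and bounces off the walls at 5 and 11.
  step 5: 11 → 8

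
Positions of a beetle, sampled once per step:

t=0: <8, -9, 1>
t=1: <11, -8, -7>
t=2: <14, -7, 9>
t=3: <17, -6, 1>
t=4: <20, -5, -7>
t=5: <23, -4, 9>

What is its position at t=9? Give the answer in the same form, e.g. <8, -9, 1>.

<35, 0, 1>

The first coordinate changes by +3 each step, so at step 9 it is 8 + 9·(3) = 35.
The second coordinate changes by +1 each step, so at step 9 it is -9 + 9·(1) = 0.
The third coordinate repeats the cycle [1, -7, 9] with period 3; step 9 mod 3 = 0, giving 1.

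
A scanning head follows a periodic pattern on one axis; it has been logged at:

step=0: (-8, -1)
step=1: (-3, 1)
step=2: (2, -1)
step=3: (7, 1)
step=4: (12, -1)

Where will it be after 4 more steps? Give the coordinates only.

(32, -1)

First: linear, +5 per step → 32 at step 8.
Second: cycles through -1, 1 every 2 steps. Step 8 lands at position 0 of the cycle → -1.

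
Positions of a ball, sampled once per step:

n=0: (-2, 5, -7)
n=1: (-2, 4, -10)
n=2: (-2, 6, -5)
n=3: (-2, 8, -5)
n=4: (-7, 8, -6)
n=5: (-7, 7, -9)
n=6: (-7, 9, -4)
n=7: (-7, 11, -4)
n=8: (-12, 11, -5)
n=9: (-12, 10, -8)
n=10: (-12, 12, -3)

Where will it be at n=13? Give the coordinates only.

(-17, 13, -7)

The moves between consecutive positions are (+0, -1, -3), (+0, +2, +5), (+0, +2, +0), (-5, +0, -1), (+0, -1, -3), (+0, +2, +5), (+0, +2, +0), (-5, +0, -1), (+0, -1, -3), (+0, +2, +5); they repeat the 4-cycle [(+0, -1, -3), (+0, +2, +5), (+0, +2, +0), (-5, +0, -1)].
step 11: apply (+0, +2, +0) → (-12, 14, -3)
step 12: apply (-5, +0, -1) → (-17, 14, -4)
step 13: apply (+0, -1, -3) → (-17, 13, -7)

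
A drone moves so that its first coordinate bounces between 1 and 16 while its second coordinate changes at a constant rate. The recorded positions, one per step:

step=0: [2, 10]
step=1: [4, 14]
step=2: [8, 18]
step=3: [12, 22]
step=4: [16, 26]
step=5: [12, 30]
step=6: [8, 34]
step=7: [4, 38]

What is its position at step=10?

[10, 50]

The first coordinate travels 4 per step and bounces off the walls at 1 and 16.
  step 8: 4 → 2
  step 9: 2 → 6
  step 10: 6 → 10
The second coordinate changes by +4 each step: at step 10 it is 50.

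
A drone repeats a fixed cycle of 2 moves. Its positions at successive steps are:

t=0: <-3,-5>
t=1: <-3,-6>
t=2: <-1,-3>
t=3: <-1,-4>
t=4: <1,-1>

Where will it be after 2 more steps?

Differencing gives <+0,-1>, <+2,+3>, <+0,-1>, <+2,+3>. This is the pattern <+0,-1>, <+2,+3> repeated.
step 5: apply <+0,-1> → <1,-2>
step 6: apply <+2,+3> → <3,1>

<3,1>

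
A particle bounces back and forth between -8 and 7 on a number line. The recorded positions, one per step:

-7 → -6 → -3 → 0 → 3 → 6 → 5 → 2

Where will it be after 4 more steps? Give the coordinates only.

-6

The value travels 3 per step and bounces off the walls at -8 and 7.
  step 8: 2 → -1
  step 9: -1 → -4
  step 10: -4 → -7
  step 11: -7 → -6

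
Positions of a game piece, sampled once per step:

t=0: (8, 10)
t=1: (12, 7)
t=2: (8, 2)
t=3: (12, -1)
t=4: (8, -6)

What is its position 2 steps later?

(8, -14)

The moves between consecutive positions are (+4, -3), (-4, -5), (+4, -3), (-4, -5); they repeat the 2-cycle [(+4, -3), (-4, -5)].
step 5: apply (+4, -3) → (12, -9)
step 6: apply (-4, -5) → (8, -14)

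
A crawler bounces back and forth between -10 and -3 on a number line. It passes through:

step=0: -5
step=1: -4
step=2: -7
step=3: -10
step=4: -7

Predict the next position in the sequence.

-4

The value travels 3 per step and bounces off the walls at -10 and -3.
  step 5: -7 → -4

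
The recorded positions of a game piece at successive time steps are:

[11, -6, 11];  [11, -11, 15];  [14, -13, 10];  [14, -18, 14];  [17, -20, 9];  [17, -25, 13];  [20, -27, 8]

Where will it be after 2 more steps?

[23, -34, 7]

The moves between consecutive positions are [+0, -5, +4], [+3, -2, -5], [+0, -5, +4], [+3, -2, -5], [+0, -5, +4], [+3, -2, -5]; they repeat the 2-cycle [[+0, -5, +4], [+3, -2, -5]].
step 7: apply [+0, -5, +4] → [20, -32, 12]
step 8: apply [+3, -2, -5] → [23, -34, 7]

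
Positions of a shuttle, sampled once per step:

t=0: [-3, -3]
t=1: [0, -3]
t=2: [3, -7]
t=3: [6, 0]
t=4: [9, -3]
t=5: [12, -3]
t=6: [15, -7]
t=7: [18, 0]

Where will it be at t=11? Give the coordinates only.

[30, 0]

First: linear, +3 per step → 30 at step 11.
Second: cycles through -3, -3, -7, 0 every 4 steps. Step 11 lands at position 3 of the cycle → 0.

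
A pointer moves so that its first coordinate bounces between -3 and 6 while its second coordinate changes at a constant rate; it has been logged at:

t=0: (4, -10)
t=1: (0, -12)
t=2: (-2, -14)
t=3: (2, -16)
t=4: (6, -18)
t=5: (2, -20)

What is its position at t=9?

(4, -28)

The first coordinate reflects between -3 and 6, moving 4 per step.
  step 6: 2 → -2
  step 7: -2 → 0
  step 8: 0 → 4
  step 9: 4 → 4
The second coordinate changes by -2 each step: at step 9 it is -28.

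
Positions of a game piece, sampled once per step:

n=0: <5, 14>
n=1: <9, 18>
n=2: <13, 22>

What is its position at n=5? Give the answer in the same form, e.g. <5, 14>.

Constant displacement of <+4, +4> per step.
step 3: <13, 22> + <+4, +4> → <17, 26>
step 4: <17, 26> + <+4, +4> → <21, 30>
step 5: <21, 30> + <+4, +4> → <25, 34>

<25, 34>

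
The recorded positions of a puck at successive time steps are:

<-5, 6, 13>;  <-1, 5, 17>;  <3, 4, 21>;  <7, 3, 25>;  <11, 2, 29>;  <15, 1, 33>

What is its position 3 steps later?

The position changes by <+4, -1, +4> every step.
step 6: <15, 1, 33> + <+4, -1, +4> → <19, 0, 37>
step 7: <19, 0, 37> + <+4, -1, +4> → <23, -1, 41>
step 8: <23, -1, 41> + <+4, -1, +4> → <27, -2, 45>

<27, -2, 45>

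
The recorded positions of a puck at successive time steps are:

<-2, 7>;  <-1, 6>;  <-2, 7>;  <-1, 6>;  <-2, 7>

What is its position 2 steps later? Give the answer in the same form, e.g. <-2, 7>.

Consecutive displacements <+1, -1>, <-1, +1>, <+1, -1>, <-1, +1> scale by a factor of -1 each step.
step 5: <-2, 7> + <+1, -1> → <-1, 6>
step 6: <-1, 6> + <-1, +1> → <-2, 7>

<-2, 7>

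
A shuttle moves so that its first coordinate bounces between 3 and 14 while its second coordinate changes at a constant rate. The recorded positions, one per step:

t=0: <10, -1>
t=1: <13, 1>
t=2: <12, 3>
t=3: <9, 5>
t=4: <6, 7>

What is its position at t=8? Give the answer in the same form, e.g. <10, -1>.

The first coordinate travels 3 per step and bounces off the walls at 3 and 14.
  step 5: 6 → 3
  step 6: 3 → 6
  step 7: 6 → 9
  step 8: 9 → 12
The second coordinate changes by +2 each step: at step 8 it is 15.

<12, 15>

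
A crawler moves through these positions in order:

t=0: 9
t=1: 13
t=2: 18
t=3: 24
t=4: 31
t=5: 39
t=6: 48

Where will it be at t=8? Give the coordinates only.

69

First differences are +4, +5, +6, +7, +8, +9; their common second difference is +1 (constant acceleration).
step 7: 48 + 10 → 58
step 8: 58 + 11 → 69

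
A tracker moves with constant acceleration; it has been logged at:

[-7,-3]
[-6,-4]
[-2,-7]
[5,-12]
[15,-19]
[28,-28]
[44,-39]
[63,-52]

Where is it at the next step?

Taking differences between consecutive positions: [+1,-1], [+4,-3], [+7,-5], [+10,-7], [+13,-9], [+16,-11], [+19,-13]. These grow by [+3,-2] each step.
step 8: [63,-52] + [+22,-15] → [85,-67]

[85,-67]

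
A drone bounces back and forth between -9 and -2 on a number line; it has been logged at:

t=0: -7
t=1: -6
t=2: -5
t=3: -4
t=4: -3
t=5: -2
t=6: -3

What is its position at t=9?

The value travels 1 per step and bounces off the walls at -9 and -2.
  step 7: -3 → -4
  step 8: -4 → -5
  step 9: -5 → -6

-6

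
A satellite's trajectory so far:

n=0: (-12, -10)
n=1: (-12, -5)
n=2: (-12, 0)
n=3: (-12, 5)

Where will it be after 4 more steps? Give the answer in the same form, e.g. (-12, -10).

(-12, 25)

Constant displacement of (+0, +5) per step.
step 4: (-12, 5) + (+0, +5) → (-12, 10)
step 5: (-12, 10) + (+0, +5) → (-12, 15)
step 6: (-12, 15) + (+0, +5) → (-12, 20)
step 7: (-12, 20) + (+0, +5) → (-12, 25)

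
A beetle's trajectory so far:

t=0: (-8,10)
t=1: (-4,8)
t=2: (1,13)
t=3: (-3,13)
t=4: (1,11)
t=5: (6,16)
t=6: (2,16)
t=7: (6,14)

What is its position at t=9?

Step-to-step displacements: (+4,-2), (+5,+5), (-4,+0), (+4,-2), (+5,+5), (-4,+0), (+4,-2) — a repeating cycle of length 3.
step 8: apply (+5,+5) → (11,19)
step 9: apply (-4,+0) → (7,19)

(7,19)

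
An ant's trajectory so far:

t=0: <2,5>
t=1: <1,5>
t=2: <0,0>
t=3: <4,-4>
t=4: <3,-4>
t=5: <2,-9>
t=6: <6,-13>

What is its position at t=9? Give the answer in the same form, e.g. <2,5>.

<8,-22>

Differencing gives <-1,+0>, <-1,-5>, <+4,-4>, <-1,+0>, <-1,-5>, <+4,-4>. This is the pattern <-1,+0>, <-1,-5>, <+4,-4> repeated.
step 7: apply <-1,+0> → <5,-13>
step 8: apply <-1,-5> → <4,-18>
step 9: apply <+4,-4> → <8,-22>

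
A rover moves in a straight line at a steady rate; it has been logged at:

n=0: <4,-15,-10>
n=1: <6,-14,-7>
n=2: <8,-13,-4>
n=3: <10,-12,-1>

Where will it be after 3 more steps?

The position changes by <+2,+1,+3> every step.
step 4: <10,-12,-1> + <+2,+1,+3> → <12,-11,2>
step 5: <12,-11,2> + <+2,+1,+3> → <14,-10,5>
step 6: <14,-10,5> + <+2,+1,+3> → <16,-9,8>

<16,-9,8>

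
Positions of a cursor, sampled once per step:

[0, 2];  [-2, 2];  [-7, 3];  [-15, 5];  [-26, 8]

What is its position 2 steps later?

[-57, 17]

Successive displacements: [-2, +0], [-5, +1], [-8, +2], [-11, +3] — each changes by [-3, +1].
step 5: [-26, 8] + [-14, +4] → [-40, 12]
step 6: [-40, 12] + [-17, +5] → [-57, 17]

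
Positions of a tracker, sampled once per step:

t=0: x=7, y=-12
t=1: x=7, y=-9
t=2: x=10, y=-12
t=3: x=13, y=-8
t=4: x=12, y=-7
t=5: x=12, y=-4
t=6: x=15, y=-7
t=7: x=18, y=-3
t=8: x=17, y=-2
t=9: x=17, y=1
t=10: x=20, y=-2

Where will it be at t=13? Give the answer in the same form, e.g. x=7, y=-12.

x=22, y=6

Differencing gives (+0, +3), (+3, -3), (+3, +4), (-1, +1), (+0, +3), (+3, -3), (+3, +4), (-1, +1), (+0, +3), (+3, -3). This is the pattern (+0, +3), (+3, -3), (+3, +4), (-1, +1) repeated.
step 11: apply (+3, +4) → x=23, y=2
step 12: apply (-1, +1) → x=22, y=3
step 13: apply (+0, +3) → x=22, y=6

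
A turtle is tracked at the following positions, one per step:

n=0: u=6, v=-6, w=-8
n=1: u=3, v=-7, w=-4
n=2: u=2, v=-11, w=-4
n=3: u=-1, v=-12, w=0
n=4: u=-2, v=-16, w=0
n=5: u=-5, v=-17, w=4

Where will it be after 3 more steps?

The moves between consecutive positions are (-3, -1, +4), (-1, -4, +0), (-3, -1, +4), (-1, -4, +0), (-3, -1, +4); they repeat the 2-cycle [(-3, -1, +4), (-1, -4, +0)].
step 6: apply (-1, -4, +0) → u=-6, v=-21, w=4
step 7: apply (-3, -1, +4) → u=-9, v=-22, w=8
step 8: apply (-1, -4, +0) → u=-10, v=-26, w=8

u=-10, v=-26, w=8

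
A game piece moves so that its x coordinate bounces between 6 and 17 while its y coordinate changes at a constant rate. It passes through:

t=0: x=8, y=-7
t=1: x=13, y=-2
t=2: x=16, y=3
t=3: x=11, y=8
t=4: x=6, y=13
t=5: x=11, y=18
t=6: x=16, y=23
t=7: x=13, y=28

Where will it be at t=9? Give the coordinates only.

The x coordinate reflects between 6 and 17, moving 5 per step.
  step 8: 13 → 8
  step 9: 8 → 9
The y coordinate changes by +5 each step: at step 9 it is 38.

x=9, y=38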